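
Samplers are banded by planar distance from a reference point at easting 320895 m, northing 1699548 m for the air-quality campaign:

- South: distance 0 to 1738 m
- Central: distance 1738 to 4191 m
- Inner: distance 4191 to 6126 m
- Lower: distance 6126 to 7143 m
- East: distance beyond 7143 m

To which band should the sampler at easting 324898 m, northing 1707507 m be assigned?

East

Distance = √((324898−320895)² + (1707507−1699548)²) = √(16024009.000 + 63345681.000) = 8908.967 m.
7143 ≤ 8908.967 < ∞ → East.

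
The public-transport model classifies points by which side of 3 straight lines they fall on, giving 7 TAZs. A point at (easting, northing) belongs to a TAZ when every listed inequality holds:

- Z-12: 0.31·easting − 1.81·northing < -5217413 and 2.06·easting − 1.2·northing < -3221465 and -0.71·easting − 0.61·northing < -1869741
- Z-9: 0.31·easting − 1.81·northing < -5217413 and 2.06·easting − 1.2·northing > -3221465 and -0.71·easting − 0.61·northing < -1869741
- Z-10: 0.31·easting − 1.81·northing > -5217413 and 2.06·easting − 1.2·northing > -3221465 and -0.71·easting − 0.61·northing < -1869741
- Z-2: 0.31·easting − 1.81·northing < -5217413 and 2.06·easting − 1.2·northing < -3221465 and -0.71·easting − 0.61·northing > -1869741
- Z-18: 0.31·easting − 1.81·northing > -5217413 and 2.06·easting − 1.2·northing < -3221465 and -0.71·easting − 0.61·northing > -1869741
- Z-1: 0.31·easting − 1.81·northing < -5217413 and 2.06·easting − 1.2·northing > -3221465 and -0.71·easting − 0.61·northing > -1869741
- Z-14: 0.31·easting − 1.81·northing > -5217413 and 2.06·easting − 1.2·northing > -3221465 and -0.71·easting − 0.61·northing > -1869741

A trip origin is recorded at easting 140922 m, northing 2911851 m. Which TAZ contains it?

0.31·140922 − 1.81·2911851 = -5226764.490, which is < -5217413
2.06·140922 − 1.2·2911851 = -3203921.880, which is > -3221465
-0.71·140922 − 0.61·2911851 = -1876283.730, which is < -1869741
This sign pattern matches Z-9.

Z-9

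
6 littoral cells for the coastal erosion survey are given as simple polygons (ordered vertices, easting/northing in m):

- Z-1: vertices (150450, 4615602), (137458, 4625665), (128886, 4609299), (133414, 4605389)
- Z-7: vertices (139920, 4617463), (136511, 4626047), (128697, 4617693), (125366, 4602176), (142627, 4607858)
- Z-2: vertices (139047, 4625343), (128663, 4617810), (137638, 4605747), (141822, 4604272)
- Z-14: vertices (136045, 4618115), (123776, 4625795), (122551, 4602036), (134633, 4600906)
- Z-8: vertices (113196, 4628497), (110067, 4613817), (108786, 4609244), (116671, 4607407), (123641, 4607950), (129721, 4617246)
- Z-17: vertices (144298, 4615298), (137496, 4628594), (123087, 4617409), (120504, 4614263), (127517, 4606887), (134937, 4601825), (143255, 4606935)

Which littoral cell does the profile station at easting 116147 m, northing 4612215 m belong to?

Z-8

Cast a ray rightward from (116147, 4612215). For each polygon, the edges (by vertex number in listed order) whose endpoints lie on opposite sides of northing = 4612215, where each meets that height, and whether that is right or left of the point:
Z-1: 2–3 at easting≈130413.3 (right), 4–1 at easting≈144800.2 (right) → 2 crossings.
Z-7: 3–4 at easting≈127521.0 (right), 5–1 at easting≈141399.1 (right) → 2 crossings.
Z-2: 2–3 at easting≈132825.7 (right), 4–1 at easting≈140775.9 (right) → 2 crossings.
Z-14: 2–3 at easting≈123075.8 (right), 4–1 at easting≈135560.9 (right) → 2 crossings.
Z-8: 2–3 at easting≈109618.2 (left), 5–6 at easting≈126430.5 (right) → 1 crossing.
Z-17: 4–5 at easting≈122451.2 (right), 7–1 at easting≈143913.5 (right) → 2 crossings.
Only Z-8 has an odd count, so the point is inside Z-8.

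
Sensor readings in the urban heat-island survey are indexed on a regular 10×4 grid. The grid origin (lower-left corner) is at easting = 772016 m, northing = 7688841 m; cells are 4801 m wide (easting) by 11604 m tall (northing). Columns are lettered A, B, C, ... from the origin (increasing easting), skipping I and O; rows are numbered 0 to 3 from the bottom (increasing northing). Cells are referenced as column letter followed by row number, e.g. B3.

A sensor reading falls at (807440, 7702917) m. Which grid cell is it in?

Column index: ⌊(807440 − 772016) / 4801⌋ = ⌊7.378⌋ = 7 → column H
Row offset from origin: ⌊(7702917 − 7688841) / 11604⌋ = ⌊1.213⌋ = 1 → row 1

H1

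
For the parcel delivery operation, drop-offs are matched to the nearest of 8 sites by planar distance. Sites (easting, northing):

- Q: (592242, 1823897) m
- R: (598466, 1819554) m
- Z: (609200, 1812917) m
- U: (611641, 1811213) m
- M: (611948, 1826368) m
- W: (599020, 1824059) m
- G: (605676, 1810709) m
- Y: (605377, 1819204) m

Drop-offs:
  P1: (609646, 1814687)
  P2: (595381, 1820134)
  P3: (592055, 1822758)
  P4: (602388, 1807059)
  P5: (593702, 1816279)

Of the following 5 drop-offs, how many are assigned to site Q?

1

P1 → Z
P2 → R
P3 → Q
P4 → G
P5 → R
1 of the 5 goes to Q.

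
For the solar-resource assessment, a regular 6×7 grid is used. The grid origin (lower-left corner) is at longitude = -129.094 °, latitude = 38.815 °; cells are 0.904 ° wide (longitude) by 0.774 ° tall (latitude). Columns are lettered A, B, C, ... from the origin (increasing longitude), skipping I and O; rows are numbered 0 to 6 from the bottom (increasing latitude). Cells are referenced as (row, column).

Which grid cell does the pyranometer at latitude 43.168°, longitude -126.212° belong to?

Column index: ⌊(-126.212 − -129.094) / 0.904⌋ = ⌊3.188⌋ = 3 → column D
Row offset from origin: ⌊(43.168 − 38.815) / 0.774⌋ = ⌊5.624⌋ = 5 → row 5

(5, D)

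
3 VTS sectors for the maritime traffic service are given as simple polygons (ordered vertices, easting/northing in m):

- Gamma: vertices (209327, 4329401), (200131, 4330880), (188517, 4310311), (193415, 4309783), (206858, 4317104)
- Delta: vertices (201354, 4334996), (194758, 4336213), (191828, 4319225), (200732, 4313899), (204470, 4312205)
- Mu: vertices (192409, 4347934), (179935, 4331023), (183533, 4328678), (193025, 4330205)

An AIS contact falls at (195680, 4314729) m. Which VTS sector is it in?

Gamma

Cast a ray rightward from (195680, 4314729). For each polygon, the edges (by vertex number in listed order) whose endpoints lie on opposite sides of northing = 4314729, where each meets that height, and whether that is right or left of the point:
Gamma: 2–3 at easting≈191011.6 (left), 4–5 at easting≈202497.0 (right) → 1 crossing.
Delta: 3–4 at easting≈199344.4 (right), 5–1 at easting≈204124.9 (right) → 2 crossings.
Mu: no edge straddles that height → 0 crossings.
Only Gamma has an odd count, so the point is inside Gamma.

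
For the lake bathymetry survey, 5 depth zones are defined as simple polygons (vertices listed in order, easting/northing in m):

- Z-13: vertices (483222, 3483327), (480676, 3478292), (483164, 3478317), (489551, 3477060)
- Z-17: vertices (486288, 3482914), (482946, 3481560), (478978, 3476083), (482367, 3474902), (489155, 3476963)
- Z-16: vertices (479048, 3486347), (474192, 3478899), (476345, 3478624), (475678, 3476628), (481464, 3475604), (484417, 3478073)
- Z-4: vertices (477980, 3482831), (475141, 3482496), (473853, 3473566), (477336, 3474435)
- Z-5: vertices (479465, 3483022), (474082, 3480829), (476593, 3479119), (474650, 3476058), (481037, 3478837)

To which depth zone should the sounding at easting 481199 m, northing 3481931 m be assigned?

Z-16

Cast a ray rightward from (481199, 3481931). For each polygon, the edges (by vertex number in listed order) whose endpoints lie on opposite sides of northing = 3481931, where each meets that height, and whether that is right or left of the point:
Z-13: 1–2 at easting≈482516.1 (right), 4–1 at easting≈484631.8 (right) → 2 crossings.
Z-17: 1–2 at easting≈483861.7 (right), 5–1 at easting≈486761.6 (right) → 2 crossings.
Z-16: 1–2 at easting≈476168.8 (left), 6–1 at easting≈481913.5 (right) → 1 crossing.
Z-4: 2–3 at easting≈475059.5 (left), 4–1 at easting≈477911.0 (left) → 0 crossings.
Z-5: 1–2 at easting≈476787.0 (left), 5–1 at easting≈479874.8 (left) → 0 crossings.
Only Z-16 has an odd count, so the point is inside Z-16.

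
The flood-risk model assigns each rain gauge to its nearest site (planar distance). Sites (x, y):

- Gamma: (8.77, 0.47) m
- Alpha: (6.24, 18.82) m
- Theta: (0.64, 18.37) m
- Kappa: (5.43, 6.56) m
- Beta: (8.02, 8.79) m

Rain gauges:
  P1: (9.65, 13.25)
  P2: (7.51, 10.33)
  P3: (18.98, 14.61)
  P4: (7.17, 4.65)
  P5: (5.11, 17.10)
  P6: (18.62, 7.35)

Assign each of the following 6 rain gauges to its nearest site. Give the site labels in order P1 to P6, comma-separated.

P1 → Beta (d²=22.55)
P2 → Beta (d²=2.63)
P3 → Beta (d²=153.99)
P4 → Kappa (d²=6.68)
P5 → Alpha (d²=4.24)
P6 → Beta (d²=114.43)

Beta, Beta, Beta, Kappa, Alpha, Beta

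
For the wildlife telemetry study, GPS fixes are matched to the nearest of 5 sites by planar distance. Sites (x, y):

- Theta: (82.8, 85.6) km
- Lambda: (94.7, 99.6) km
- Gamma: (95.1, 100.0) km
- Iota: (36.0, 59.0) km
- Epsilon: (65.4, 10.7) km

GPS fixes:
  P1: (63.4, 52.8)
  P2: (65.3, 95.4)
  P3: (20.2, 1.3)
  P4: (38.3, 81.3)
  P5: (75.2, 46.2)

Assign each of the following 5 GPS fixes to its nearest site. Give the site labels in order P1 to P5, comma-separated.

Iota, Theta, Epsilon, Iota, Epsilon

P1 → Iota (d²=789.20)
P2 → Theta (d²=402.29)
P3 → Epsilon (d²=2131.40)
P4 → Iota (d²=502.58)
P5 → Epsilon (d²=1356.29)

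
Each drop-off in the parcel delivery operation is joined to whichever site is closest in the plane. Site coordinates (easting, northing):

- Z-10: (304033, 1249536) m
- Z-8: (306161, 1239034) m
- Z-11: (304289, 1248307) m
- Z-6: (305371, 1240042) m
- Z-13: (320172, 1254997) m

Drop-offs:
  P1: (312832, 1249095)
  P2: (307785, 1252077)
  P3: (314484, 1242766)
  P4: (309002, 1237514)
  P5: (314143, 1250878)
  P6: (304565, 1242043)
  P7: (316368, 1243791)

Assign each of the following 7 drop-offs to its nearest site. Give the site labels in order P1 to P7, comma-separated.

Z-11, Z-10, Z-8, Z-8, Z-13, Z-6, Z-8

P1 → Z-11 (d²=73603793.00)
P2 → Z-10 (d²=20534185.00)
P3 → Z-8 (d²=83200153.00)
P4 → Z-8 (d²=10381681.00)
P5 → Z-13 (d²=53315002.00)
P6 → Z-6 (d²=4653637.00)
P7 → Z-8 (d²=126811898.00)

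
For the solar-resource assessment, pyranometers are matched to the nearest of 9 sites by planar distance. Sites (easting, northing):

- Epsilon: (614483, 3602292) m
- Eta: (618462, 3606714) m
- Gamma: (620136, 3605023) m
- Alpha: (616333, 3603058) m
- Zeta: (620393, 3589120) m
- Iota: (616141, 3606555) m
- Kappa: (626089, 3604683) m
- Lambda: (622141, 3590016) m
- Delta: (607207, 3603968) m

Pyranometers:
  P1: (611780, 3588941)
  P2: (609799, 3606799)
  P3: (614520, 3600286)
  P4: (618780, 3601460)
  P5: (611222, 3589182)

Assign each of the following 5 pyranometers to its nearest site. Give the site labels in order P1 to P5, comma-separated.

P1 → Zeta (d²=74215810.00)
P2 → Delta (d²=14733025.00)
P3 → Epsilon (d²=4025405.00)
P4 → Alpha (d²=8541413.00)
P5 → Zeta (d²=84111085.00)

Zeta, Delta, Epsilon, Alpha, Zeta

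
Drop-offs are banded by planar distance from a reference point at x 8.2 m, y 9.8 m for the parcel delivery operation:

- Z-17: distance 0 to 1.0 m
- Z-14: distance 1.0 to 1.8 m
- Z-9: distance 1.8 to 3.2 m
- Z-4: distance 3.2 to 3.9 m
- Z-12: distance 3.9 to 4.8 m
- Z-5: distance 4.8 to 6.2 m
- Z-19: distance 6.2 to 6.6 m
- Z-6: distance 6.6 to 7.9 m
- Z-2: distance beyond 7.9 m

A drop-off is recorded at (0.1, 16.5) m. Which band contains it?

Distance = √((0.1−8.2)² + (16.5−9.8)²) = √(65.610 + 44.890) = 10.512 m.
7.9 ≤ 10.512 < ∞ → Z-2.

Z-2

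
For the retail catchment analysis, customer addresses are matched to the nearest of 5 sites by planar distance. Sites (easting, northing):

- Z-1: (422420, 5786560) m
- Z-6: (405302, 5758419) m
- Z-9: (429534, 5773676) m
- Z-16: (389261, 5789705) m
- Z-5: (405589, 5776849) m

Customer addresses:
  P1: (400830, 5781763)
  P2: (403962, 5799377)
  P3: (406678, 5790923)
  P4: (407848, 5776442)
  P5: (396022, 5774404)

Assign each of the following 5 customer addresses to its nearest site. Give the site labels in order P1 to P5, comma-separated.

P1 → Z-5 (d²=46795477.00)
P2 → Z-16 (d²=309666985.00)
P3 → Z-5 (d²=199263397.00)
P4 → Z-5 (d²=5268730.00)
P5 → Z-5 (d²=97505514.00)

Z-5, Z-16, Z-5, Z-5, Z-5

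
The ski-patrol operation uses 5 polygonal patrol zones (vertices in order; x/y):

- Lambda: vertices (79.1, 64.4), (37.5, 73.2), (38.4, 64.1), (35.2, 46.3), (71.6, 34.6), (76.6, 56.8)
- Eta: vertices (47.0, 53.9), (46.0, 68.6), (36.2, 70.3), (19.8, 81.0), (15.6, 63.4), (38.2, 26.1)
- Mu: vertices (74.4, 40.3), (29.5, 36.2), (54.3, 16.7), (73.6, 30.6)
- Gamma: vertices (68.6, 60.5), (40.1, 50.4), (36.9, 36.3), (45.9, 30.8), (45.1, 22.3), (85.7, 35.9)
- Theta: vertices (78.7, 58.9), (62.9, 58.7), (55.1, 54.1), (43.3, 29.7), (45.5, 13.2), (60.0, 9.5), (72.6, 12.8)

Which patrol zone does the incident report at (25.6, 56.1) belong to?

Eta

Cast a ray rightward from (25.6, 56.1). For each polygon, the edges (by vertex number in listed order) whose endpoints lie on opposite sides of y = 56.1, where each meets that height, and whether that is right or left of the point:
Lambda: 3–4 at x≈36.96 (right), 5–6 at x≈76.44 (right) → 2 crossings.
Eta: 1–2 at x≈46.85 (right), 5–6 at x≈20.02 (left) → 1 crossing.
Mu: no edge straddles that height → 0 crossings.
Gamma: 1–2 at x≈56.18 (right), 6–1 at x≈71.66 (right) → 2 crossings.
Theta: 2–3 at x≈58.49 (right), 7–1 at x≈78.33 (right) → 2 crossings.
Only Eta has an odd count, so the point is inside Eta.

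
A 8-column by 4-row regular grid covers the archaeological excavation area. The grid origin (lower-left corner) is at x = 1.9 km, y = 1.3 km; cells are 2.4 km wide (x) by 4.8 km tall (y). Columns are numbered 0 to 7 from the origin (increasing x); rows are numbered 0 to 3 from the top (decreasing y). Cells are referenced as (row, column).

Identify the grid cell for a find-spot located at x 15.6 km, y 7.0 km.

Column index: ⌊(15.6 − 1.9) / 2.4⌋ = ⌊5.708⌋ = 5
Row offset from origin: ⌊(7.0 − 1.3) / 4.8⌋ = ⌊1.188⌋ = 1 → row 2 (counted from top)

(2, 5)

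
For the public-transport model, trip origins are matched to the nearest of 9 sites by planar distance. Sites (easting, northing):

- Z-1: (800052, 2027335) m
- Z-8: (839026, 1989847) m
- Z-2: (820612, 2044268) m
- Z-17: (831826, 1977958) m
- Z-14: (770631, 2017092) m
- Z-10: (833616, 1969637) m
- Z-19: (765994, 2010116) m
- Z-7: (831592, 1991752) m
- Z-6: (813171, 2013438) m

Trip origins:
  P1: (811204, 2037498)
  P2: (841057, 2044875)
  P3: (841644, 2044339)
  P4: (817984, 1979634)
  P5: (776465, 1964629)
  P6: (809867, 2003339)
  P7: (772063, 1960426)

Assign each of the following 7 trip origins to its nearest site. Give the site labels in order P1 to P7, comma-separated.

P1 → Z-2 (d²=134343364.00)
P2 → Z-2 (d²=418366474.00)
P3 → Z-2 (d²=442350065.00)
P4 → Z-17 (d²=194409940.00)
P5 → Z-19 (d²=2178709010.00)
P6 → Z-6 (d²=112906217.00)
P7 → Z-19 (d²=2505928861.00)

Z-2, Z-2, Z-2, Z-17, Z-19, Z-6, Z-19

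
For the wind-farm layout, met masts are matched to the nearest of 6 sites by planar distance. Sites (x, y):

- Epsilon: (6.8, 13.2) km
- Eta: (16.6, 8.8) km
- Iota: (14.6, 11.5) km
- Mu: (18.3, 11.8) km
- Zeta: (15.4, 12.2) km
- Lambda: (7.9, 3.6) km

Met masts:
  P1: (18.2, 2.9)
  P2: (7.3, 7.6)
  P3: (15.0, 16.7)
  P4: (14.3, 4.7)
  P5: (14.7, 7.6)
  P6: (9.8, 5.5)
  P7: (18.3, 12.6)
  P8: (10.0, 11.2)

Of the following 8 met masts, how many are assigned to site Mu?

1

P1 → Eta
P2 → Lambda
P3 → Zeta
P4 → Eta
P5 → Eta
P6 → Lambda
P7 → Mu
P8 → Epsilon
1 of the 8 goes to Mu.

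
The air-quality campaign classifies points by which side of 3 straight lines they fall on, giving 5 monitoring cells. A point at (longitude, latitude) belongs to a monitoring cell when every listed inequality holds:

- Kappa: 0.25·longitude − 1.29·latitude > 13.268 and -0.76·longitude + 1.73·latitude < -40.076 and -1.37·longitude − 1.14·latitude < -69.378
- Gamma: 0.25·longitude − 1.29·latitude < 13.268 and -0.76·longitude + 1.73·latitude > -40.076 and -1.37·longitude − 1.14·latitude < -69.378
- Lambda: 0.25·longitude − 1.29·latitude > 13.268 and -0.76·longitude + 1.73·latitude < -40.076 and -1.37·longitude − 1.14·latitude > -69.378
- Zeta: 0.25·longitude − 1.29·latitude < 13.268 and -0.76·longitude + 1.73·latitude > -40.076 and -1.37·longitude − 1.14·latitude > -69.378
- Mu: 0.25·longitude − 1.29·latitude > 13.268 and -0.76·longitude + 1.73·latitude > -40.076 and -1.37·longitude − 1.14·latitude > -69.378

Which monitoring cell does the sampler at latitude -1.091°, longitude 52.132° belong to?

Kappa

0.25·52.132 − 1.29·-1.091 = 14.440, which is > 13.268
-0.76·52.132 + 1.73·-1.091 = -41.508, which is < -40.076
-1.37·52.132 − 1.14·-1.091 = -70.177, which is < -69.378
This sign pattern matches Kappa.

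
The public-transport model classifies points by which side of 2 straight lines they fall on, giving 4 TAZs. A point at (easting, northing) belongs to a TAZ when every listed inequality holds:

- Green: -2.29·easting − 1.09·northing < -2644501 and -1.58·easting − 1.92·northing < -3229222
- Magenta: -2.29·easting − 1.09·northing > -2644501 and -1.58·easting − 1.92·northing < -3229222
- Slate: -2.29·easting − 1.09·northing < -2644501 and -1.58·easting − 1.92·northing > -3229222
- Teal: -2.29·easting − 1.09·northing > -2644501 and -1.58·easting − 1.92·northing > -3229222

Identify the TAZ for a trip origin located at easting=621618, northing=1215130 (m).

Green

-2.29·621618 − 1.09·1215130 = -2747996.920, which is < -2644501
-1.58·621618 − 1.92·1215130 = -3315206.040, which is < -3229222
This sign pattern matches Green.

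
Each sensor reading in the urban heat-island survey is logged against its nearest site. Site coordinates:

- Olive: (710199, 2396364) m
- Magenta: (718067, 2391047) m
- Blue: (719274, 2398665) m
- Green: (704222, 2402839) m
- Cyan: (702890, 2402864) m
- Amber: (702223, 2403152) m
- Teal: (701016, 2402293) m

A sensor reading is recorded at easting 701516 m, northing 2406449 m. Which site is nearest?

Squared distances to each site:
Olive: 177101714.000; Magenta: 511157205.000; Blue: 375937220.000; Green: 20354536.000; Cyan: 14740101.000; Amber: 11370058.000; Teal: 17522336.000.
Minimum at Amber.

Amber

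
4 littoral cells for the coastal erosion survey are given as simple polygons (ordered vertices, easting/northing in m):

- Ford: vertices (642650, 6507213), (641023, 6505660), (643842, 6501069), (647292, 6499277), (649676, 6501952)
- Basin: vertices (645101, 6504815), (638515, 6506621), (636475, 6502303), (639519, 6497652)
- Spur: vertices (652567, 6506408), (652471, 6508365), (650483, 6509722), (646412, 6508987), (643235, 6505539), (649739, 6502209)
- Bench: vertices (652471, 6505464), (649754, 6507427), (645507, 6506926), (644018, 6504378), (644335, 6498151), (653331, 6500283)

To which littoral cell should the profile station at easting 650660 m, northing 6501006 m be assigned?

Bench

Cast a ray rightward from (650660, 6501006). For each polygon, the edges (by vertex number in listed order) whose endpoints lie on opposite sides of northing = 6501006, where each meets that height, and whether that is right or left of the point:
Ford: 3–4 at easting≈643963.3 (left), 4–5 at easting≈648832.9 (left) → 0 crossings.
Basin: 3–4 at easting≈637323.9 (left), 4–1 at easting≈642132.7 (left) → 0 crossings.
Spur: no edge straddles that height → 0 crossings.
Bench: 4–5 at easting≈644189.7 (left), 6–1 at easting≈653211.0 (right) → 1 crossing.
Only Bench has an odd count, so the point is inside Bench.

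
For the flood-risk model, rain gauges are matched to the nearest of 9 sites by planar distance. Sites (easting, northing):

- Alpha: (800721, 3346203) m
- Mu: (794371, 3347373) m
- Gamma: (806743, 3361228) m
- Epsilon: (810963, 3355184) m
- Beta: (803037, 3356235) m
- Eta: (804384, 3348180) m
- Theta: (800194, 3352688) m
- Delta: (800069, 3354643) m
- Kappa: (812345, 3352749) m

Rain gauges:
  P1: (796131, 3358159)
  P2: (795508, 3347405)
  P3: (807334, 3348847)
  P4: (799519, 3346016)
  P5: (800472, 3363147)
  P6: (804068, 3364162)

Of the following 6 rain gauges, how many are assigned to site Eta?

P1 → Delta
P2 → Mu
P3 → Eta
P4 → Alpha
P5 → Gamma
P6 → Gamma
1 of the 6 goes to Eta.

1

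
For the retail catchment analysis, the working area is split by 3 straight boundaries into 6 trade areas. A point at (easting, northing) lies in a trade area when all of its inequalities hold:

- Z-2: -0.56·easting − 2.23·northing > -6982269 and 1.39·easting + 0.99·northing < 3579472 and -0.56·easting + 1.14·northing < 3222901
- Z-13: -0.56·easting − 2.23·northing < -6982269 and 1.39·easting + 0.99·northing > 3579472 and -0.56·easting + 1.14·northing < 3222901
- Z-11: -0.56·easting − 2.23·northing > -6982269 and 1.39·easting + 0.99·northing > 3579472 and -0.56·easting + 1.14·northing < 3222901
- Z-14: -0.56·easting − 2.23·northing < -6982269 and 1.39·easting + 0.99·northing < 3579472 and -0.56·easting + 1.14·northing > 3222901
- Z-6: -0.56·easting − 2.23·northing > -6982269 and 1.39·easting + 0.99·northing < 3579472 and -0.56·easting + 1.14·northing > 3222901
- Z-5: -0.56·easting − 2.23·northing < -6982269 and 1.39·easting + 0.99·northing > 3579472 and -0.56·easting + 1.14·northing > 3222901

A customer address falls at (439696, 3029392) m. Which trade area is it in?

-0.56·439696 − 2.23·3029392 = -7001773.920, which is < -6982269
1.39·439696 + 0.99·3029392 = 3610275.520, which is > 3579472
-0.56·439696 + 1.14·3029392 = 3207277.120, which is < 3222901
This sign pattern matches Z-13.

Z-13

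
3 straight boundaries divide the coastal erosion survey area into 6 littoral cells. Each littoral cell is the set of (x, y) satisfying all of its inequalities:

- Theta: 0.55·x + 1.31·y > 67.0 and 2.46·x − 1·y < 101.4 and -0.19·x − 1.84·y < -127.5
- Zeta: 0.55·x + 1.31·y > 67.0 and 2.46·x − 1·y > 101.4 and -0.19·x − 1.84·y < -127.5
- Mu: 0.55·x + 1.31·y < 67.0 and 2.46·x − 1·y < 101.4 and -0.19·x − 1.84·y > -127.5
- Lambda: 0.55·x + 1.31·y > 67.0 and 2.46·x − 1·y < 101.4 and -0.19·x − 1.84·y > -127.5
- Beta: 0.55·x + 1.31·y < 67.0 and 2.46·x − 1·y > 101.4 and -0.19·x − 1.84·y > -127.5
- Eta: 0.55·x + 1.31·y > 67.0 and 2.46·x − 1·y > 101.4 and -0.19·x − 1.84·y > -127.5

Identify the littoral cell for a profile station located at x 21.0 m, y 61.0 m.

0.55·21.0 + 1.31·61.0 = 91.460, which is > 67.0
2.46·21.0 − 1·61.0 = -9.340, which is < 101.4
-0.19·21.0 − 1.84·61.0 = -116.230, which is > -127.5
This sign pattern matches Lambda.

Lambda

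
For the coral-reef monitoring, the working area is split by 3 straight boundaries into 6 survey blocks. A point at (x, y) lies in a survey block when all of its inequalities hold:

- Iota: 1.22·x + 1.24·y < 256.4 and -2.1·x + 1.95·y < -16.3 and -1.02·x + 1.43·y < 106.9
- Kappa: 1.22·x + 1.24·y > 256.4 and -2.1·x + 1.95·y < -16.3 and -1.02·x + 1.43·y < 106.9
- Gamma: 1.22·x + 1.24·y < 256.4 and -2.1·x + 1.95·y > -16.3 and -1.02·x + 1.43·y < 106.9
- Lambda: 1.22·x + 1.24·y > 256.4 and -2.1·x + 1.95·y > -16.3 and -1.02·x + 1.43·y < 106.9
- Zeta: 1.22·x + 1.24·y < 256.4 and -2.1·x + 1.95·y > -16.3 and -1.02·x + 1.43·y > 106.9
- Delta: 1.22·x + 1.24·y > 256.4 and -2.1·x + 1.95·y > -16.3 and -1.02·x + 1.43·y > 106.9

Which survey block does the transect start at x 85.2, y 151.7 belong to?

Delta

1.22·85.2 + 1.24·151.7 = 292.052, which is > 256.4
-2.1·85.2 + 1.95·151.7 = 116.895, which is > -16.3
-1.02·85.2 + 1.43·151.7 = 130.027, which is > 106.9
This sign pattern matches Delta.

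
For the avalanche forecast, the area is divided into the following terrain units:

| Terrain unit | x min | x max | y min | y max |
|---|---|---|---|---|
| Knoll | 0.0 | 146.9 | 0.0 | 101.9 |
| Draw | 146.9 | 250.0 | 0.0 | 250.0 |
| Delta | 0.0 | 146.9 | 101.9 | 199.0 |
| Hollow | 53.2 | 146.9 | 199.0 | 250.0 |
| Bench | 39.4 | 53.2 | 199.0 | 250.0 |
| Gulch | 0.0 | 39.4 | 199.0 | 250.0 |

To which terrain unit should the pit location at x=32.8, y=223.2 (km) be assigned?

Gulch

The point has x = 32.8 and y = 223.2.
Only Gulch satisfies 0.0 ≤ x ≤ 39.4 and 199.0 ≤ y ≤ 250.0.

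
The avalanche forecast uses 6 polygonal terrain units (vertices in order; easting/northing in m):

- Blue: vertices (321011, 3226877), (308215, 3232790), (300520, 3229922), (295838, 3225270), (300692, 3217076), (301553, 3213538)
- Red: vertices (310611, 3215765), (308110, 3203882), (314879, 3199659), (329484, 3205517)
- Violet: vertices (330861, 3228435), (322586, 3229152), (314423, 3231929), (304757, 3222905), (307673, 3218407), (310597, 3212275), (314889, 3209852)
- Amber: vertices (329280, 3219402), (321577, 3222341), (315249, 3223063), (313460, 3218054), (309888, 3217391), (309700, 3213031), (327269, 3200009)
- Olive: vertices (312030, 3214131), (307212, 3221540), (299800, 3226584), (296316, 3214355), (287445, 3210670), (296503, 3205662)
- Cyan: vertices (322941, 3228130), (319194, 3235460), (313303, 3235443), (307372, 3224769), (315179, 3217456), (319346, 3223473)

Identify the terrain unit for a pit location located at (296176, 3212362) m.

Cast a ray rightward from (296176, 3212362). For each polygon, the edges (by vertex number in listed order) whose endpoints lie on opposite sides of northing = 3212362, where each meets that height, and whether that is right or left of the point:
Blue: no edge straddles that height → 0 crossings.
Red: 1–2 at easting≈309894.8 (right), 4–1 at easting≈316878.1 (right) → 2 crossings.
Violet: 5–6 at easting≈310555.5 (right), 7–1 at easting≈317046.3 (right) → 2 crossings.
Amber: 6–7 at easting≈310602.6 (right), 7–1 at easting≈328550.0 (right) → 2 crossings.
Olive: 4–5 at easting≈291518.2 (left), 6–1 at easting≈308786.7 (right) → 1 crossing.
Cyan: no edge straddles that height → 0 crossings.
Only Olive has an odd count, so the point is inside Olive.

Olive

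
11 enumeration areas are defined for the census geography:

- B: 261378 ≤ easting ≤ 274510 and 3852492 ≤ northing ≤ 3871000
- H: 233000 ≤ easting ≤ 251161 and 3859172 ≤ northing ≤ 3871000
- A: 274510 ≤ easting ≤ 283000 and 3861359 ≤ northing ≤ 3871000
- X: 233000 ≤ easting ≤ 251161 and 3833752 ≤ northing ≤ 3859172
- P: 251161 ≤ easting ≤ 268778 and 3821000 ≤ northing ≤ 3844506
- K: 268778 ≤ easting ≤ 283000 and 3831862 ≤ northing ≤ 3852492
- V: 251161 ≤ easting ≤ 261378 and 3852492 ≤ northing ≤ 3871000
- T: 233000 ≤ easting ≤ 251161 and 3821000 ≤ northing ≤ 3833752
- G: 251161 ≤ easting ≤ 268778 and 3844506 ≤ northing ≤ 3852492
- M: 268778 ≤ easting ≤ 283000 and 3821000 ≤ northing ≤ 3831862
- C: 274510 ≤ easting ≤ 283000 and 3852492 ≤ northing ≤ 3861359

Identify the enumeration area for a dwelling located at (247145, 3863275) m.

The point has easting = 247145 and northing = 3863275.
Only H satisfies 233000 ≤ easting ≤ 251161 and 3859172 ≤ northing ≤ 3871000.

H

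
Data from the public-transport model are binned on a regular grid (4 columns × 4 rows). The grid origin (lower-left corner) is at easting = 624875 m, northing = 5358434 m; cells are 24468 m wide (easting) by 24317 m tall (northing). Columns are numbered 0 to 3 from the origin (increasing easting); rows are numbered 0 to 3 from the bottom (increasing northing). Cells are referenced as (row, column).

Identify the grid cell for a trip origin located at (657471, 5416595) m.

(2, 1)

Column index: ⌊(657471 − 624875) / 24468⌋ = ⌊1.332⌋ = 1
Row offset from origin: ⌊(5416595 − 5358434) / 24317⌋ = ⌊2.392⌋ = 2 → row 2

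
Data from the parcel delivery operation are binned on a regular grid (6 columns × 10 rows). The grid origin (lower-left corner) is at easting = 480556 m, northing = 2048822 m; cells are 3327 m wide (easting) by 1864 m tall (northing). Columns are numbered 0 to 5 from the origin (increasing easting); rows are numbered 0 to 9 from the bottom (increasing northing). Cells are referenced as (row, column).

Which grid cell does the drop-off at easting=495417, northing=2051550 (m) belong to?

(1, 4)

Column index: ⌊(495417 − 480556) / 3327⌋ = ⌊4.467⌋ = 4
Row offset from origin: ⌊(2051550 − 2048822) / 1864⌋ = ⌊1.464⌋ = 1 → row 1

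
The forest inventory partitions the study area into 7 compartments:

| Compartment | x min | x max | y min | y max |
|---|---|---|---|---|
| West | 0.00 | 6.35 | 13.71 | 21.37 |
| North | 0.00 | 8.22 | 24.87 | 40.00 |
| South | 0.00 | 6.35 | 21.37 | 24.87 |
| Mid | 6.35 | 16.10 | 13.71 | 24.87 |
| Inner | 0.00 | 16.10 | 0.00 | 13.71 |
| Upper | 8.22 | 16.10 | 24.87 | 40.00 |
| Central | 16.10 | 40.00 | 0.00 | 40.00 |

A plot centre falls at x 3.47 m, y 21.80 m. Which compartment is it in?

The point has x = 3.47 and y = 21.80.
Only South satisfies 0.00 ≤ x ≤ 6.35 and 21.37 ≤ y ≤ 24.87.

South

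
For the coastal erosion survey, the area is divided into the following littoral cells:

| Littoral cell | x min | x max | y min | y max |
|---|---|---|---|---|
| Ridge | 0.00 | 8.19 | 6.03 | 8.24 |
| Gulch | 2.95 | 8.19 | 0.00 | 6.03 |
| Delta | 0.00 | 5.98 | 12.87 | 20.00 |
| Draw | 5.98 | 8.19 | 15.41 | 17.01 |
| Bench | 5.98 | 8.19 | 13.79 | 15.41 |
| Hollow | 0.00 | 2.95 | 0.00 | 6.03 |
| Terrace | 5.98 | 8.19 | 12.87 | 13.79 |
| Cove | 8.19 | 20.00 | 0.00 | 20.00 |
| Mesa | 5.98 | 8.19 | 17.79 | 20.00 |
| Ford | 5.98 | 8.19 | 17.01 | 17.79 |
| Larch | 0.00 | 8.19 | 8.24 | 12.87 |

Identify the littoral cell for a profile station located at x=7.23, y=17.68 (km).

The point has x = 7.23 and y = 17.68.
Only Ford satisfies 5.98 ≤ x ≤ 8.19 and 17.01 ≤ y ≤ 17.79.

Ford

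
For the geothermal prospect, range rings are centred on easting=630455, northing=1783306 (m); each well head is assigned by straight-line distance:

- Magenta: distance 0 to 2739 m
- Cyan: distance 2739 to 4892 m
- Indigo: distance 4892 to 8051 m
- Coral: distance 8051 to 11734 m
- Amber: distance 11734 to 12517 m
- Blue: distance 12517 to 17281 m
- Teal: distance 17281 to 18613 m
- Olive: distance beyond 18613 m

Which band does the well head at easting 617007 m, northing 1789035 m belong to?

Distance = √((617007−630455)² + (1789035−1783306)²) = √(180848704.000 + 32821441.000) = 14617.460 m.
12517 ≤ 14617.460 < 17281 → Blue.

Blue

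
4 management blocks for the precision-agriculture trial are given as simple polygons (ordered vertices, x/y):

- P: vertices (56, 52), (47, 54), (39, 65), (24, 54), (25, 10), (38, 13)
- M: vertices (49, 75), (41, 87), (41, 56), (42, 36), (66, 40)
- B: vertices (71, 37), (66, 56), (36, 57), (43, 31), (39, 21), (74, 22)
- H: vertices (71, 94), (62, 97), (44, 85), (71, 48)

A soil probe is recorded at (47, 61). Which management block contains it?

Cast a ray rightward from (47, 61). For each polygon, the edges (by vertex number in listed order) whose endpoints lie on opposite sides of y = 61, where each meets that height, and whether that is right or left of the point:
P: 2–3 at x≈41.9 (left), 3–4 at x≈33.5 (left) → 0 crossings.
M: 2–3 at x≈41.0 (left), 5–1 at x≈55.8 (right) → 1 crossing.
B: no edge straddles that height → 0 crossings.
H: 3–4 at x≈61.5 (right), 4–1 at x≈71.0 (right) → 2 crossings.
Only M has an odd count, so the point is inside M.

M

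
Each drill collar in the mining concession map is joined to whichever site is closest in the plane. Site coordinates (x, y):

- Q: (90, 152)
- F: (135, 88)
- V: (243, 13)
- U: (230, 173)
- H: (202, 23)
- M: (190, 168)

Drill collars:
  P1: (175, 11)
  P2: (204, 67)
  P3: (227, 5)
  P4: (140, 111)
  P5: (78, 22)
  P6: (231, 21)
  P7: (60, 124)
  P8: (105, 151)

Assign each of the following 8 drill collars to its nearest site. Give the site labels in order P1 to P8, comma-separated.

H, H, V, F, F, V, Q, Q

P1 → H (d²=873.00)
P2 → H (d²=1940.00)
P3 → V (d²=320.00)
P4 → F (d²=554.00)
P5 → F (d²=7605.00)
P6 → V (d²=208.00)
P7 → Q (d²=1684.00)
P8 → Q (d²=226.00)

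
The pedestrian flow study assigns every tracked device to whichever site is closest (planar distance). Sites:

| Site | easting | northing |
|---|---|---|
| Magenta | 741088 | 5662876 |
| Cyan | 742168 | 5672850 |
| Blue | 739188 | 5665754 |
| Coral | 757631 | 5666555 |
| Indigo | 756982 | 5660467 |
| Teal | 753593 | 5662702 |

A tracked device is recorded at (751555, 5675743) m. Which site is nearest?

Squared distances to each site:
Magenta: 275117778.000; Cyan: 96485218.000; Blue: 252722810.000; Coral: 121337120.000; Indigo: 262808505.000; Teal: 174221125.000.
Minimum at Cyan.

Cyan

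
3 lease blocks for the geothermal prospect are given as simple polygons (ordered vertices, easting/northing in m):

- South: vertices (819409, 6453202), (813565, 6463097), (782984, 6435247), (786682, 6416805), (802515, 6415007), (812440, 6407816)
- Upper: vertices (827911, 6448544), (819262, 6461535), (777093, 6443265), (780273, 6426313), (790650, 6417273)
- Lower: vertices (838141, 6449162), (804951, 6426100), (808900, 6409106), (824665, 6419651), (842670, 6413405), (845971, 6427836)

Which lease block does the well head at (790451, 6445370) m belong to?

Cast a ray rightward from (790451, 6445370). For each polygon, the edges (by vertex number in listed order) whose endpoints lie on opposite sides of northing = 6445370, where each meets that height, and whether that is right or left of the point:
South: 2–3 at easting≈794099.7 (right), 6–1 at easting≈818206.4 (right) → 2 crossings.
Upper: 2–3 at easting≈781951.6 (left), 5–1 at easting≈824129.0 (right) → 1 crossing.
Lower: 1–2 at easting≈832683.7 (right), 6–1 at easting≈839533.3 (right) → 2 crossings.
Only Upper has an odd count, so the point is inside Upper.

Upper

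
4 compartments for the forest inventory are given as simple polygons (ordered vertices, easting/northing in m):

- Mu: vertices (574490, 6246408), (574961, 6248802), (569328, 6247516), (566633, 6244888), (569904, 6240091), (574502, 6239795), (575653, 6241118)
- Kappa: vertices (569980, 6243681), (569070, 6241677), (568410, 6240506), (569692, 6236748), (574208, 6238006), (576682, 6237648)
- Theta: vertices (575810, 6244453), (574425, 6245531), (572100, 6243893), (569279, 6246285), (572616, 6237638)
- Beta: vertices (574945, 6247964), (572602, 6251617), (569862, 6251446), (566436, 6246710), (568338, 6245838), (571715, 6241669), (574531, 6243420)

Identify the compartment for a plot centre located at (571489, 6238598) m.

Kappa

Cast a ray rightward from (571489, 6238598). For each polygon, the edges (by vertex number in listed order) whose endpoints lie on opposite sides of northing = 6238598, where each meets that height, and whether that is right or left of the point:
Mu: no edge straddles that height → 0 crossings.
Kappa: 3–4 at easting≈569060.9 (left), 6–1 at easting≈575626.7 (right) → 1 crossing.
Theta: 4–5 at easting≈572245.5 (right), 5–1 at easting≈573065.9 (right) → 2 crossings.
Beta: no edge straddles that height → 0 crossings.
Only Kappa has an odd count, so the point is inside Kappa.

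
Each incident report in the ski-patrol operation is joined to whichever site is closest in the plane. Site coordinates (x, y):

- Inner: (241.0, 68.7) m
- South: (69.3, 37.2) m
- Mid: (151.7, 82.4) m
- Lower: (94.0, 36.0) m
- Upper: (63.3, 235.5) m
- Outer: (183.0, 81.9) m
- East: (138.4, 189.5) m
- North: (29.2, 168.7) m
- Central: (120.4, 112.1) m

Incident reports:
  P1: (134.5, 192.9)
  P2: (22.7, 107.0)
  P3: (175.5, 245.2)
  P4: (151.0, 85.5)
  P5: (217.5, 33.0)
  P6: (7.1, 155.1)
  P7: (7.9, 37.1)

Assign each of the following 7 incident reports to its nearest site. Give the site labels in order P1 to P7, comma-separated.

East, North, East, Mid, Inner, North, South

P1 → East (d²=26.77)
P2 → North (d²=3849.14)
P3 → East (d²=4478.90)
P4 → Mid (d²=10.10)
P5 → Inner (d²=1826.74)
P6 → North (d²=673.37)
P7 → South (d²=3769.97)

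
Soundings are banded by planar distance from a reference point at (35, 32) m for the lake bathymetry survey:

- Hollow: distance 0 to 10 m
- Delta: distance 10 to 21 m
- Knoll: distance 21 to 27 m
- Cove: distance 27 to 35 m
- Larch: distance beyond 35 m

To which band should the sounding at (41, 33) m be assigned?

Hollow

Distance = √((41−35)² + (33−32)²) = √(36.000 + 1.000) = 6.083 m.
0 ≤ 6.083 < 10 → Hollow.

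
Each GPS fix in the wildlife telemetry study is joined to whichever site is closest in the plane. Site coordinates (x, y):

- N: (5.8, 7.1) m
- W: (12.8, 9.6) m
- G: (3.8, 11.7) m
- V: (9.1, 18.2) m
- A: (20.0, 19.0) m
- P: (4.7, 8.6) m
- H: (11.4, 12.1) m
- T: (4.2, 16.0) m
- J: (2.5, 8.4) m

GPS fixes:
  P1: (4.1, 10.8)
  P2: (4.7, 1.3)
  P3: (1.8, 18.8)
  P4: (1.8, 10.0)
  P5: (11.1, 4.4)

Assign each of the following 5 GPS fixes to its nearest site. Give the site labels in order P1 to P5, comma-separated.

P1 → G (d²=0.90)
P2 → N (d²=34.85)
P3 → T (d²=13.60)
P4 → J (d²=3.05)
P5 → W (d²=29.93)

G, N, T, J, W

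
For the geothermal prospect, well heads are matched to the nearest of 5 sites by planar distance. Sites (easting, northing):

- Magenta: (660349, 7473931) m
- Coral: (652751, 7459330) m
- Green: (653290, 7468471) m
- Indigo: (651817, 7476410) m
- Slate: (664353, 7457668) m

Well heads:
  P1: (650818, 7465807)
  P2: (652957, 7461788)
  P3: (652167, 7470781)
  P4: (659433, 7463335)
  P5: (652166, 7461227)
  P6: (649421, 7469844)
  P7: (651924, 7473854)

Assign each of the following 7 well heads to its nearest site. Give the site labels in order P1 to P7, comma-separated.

P1 → Green (d²=13207680.00)
P2 → Coral (d²=6084200.00)
P3 → Green (d²=6597229.00)
P4 → Slate (d²=56321289.00)
P5 → Coral (d²=3940834.00)
P6 → Green (d²=16854290.00)
P7 → Indigo (d²=6544585.00)

Green, Coral, Green, Slate, Coral, Green, Indigo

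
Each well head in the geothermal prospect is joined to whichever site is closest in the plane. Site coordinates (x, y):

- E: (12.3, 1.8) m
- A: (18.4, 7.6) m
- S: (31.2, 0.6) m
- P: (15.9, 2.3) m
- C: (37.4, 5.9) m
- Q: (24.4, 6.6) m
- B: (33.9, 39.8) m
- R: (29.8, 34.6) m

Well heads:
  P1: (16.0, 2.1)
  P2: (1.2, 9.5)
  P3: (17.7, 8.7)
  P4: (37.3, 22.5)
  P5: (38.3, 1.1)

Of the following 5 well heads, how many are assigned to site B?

0

P1 → P
P2 → E
P3 → A
P4 → R
P5 → C
0 of the 5 go to B.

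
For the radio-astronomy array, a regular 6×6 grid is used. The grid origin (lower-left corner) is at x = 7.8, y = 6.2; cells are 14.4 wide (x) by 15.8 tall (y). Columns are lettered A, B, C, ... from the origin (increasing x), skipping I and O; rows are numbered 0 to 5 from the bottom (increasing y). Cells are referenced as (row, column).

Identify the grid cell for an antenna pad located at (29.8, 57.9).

Column index: ⌊(29.8 − 7.8) / 14.4⌋ = ⌊1.528⌋ = 1 → column B
Row offset from origin: ⌊(57.9 − 6.2) / 15.8⌋ = ⌊3.272⌋ = 3 → row 3

(3, B)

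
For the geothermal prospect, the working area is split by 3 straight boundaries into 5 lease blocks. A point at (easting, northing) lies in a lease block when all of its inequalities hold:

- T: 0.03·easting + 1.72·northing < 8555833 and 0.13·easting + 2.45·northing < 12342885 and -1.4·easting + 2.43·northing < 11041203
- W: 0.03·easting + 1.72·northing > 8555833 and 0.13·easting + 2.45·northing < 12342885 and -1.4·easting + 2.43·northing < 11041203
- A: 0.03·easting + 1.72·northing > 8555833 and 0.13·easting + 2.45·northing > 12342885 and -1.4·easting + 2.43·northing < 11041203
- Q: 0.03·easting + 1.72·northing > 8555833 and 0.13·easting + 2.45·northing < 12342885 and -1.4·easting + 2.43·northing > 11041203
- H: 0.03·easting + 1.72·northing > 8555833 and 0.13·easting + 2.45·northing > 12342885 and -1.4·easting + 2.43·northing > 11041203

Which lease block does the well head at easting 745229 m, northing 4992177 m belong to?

0.03·745229 + 1.72·4992177 = 8608901.310, which is > 8555833
0.13·745229 + 2.45·4992177 = 12327713.420, which is < 12342885
-1.4·745229 + 2.43·4992177 = 11087669.510, which is > 11041203
This sign pattern matches Q.

Q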